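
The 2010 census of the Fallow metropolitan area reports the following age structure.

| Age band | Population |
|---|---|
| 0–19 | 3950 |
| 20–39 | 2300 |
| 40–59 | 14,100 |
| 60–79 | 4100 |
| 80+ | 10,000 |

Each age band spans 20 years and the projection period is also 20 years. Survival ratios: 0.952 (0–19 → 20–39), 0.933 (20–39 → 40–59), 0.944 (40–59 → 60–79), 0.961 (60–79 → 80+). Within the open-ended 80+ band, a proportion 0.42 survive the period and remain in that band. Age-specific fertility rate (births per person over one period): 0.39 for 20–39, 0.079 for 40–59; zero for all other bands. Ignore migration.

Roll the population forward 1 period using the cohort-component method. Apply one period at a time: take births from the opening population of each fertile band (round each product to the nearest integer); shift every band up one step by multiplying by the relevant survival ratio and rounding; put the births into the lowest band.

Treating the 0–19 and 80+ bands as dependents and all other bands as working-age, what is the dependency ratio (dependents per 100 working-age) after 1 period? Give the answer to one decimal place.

52.8

After projecting period 1:
Births: 2300 * 0.39 = 897 ; 14100 * 0.079 = 1114 — total 2011
20–39: 3950 * 0.952 = 3760
40–59: 2300 * 0.933 = 2146
60–79: 14100 * 0.944 = 13310
80+: 4100 * 0.961 + 10000 * 0.42 = 3940 + 4200 = 8140
→ [2011, 3760, 2146, 13310, 8140]
Dependents (band 0–19 + band 80+) = 2011 + 8140 = 10151; working-age = 19216; ratio = 10151/19216 × 100 = 52.8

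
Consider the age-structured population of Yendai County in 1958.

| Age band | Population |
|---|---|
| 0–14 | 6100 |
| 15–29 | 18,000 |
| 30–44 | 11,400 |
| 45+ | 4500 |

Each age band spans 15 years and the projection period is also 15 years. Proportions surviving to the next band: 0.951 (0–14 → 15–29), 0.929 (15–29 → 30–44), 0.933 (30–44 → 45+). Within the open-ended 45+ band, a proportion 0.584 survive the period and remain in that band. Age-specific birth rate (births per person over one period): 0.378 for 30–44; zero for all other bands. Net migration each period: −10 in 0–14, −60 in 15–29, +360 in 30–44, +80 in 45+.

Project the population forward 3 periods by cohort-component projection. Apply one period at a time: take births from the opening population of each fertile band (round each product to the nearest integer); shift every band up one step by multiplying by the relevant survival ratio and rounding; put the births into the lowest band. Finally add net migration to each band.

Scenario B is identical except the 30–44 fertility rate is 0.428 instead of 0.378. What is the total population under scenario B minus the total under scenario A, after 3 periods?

1601

Let group 1 be 0–14 through group 4 = 45+.
Period 1.
Births: 11400 × 0.378 = 4309
Group 2: 6100 × 0.951 = 5801
Group 3: 18000 × 0.929 = 16722
Group 4: 11400 × 0.933 + 4500 × 0.584 = 10636 + 2628 = 13264
Net migration: Group 1 − 10 → 4299; Group 2 − 60 → 5741; Group 3 + 360 → 17082; Group 4 + 80 → 13344
Giving 4299 / 5741 / 17082 / 13344.
Period 2.
Births: 17082 × 0.378 = 6457
Group 2: 4299 × 0.951 = 4088
Group 3: 5741 × 0.929 = 5333
Group 4: 17082 × 0.933 + 13344 × 0.584 = 15938 + 7793 = 23731
Net migration: Group 1 − 10 → 6447; Group 2 − 60 → 4028; Group 3 + 360 → 5693; Group 4 + 80 → 23811
Giving 6447 / 4028 / 5693 / 23811.
Period 3.
Births: 5693 × 0.378 = 2152
Group 2: 6447 × 0.951 = 6131
Group 3: 4028 × 0.929 = 3742
Group 4: 5693 × 0.933 + 23811 × 0.584 = 5312 + 13906 = 19218
Net migration: Group 1 − 10 → 2142; Group 2 − 60 → 6071; Group 3 + 360 → 4102; Group 4 + 80 → 19298
Giving 2142 / 6071 / 4102 / 19298.
Scenario A total after 3 periods: 31613
Scenario B projection —
Period 1.
Births: 11400 × 0.428 = 4879
Group 2: 6100 × 0.951 = 5801
Group 3: 18000 × 0.929 = 16722
Group 4: 11400 × 0.933 + 4500 × 0.584 = 10636 + 2628 = 13264
Net migration: Group 1 − 10 → 4869; Group 2 − 60 → 5741; Group 3 + 360 → 17082; Group 4 + 80 → 13344
Giving 4869 / 5741 / 17082 / 13344.
Period 2.
Births: 17082 × 0.428 = 7311
Group 2: 4869 × 0.951 = 4630
Group 3: 5741 × 0.929 = 5333
Group 4: 17082 × 0.933 + 13344 × 0.584 = 15938 + 7793 = 23731
Net migration: Group 1 − 10 → 7301; Group 2 − 60 → 4570; Group 3 + 360 → 5693; Group 4 + 80 → 23811
Giving 7301 / 4570 / 5693 / 23811.
Period 3.
Births: 5693 × 0.428 = 2437
Group 2: 7301 × 0.951 = 6943
Group 3: 4570 × 0.929 = 4246
Group 4: 5693 × 0.933 + 23811 × 0.584 = 5312 + 13906 = 19218
Net migration: Group 1 − 10 → 2427; Group 2 − 60 → 6883; Group 3 + 360 → 4606; Group 4 + 80 → 19298
Giving 2427 / 6883 / 4606 / 19298.
Scenario B total after 3 periods: 33214
Difference B − A = 33214 − 31613 = 1601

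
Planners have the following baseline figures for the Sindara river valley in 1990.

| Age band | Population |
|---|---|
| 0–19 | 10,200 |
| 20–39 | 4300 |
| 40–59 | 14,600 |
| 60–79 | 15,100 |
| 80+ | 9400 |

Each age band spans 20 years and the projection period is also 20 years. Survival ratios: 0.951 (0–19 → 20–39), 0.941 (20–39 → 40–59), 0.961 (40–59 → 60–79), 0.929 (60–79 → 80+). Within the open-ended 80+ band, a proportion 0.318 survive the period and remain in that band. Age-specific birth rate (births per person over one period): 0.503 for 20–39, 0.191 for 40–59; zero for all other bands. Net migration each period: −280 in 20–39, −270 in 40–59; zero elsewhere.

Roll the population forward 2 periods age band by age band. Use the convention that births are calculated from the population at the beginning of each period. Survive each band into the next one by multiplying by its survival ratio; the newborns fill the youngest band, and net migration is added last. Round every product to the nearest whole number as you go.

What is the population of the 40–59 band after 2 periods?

8594

Period 1.
Births: 4300 × 0.503 = 2163  |  14600 × 0.191 = 2789 ⇒ total 4952
20–39: 10200 × 0.951 = 9700
40–59: 4300 × 0.941 = 4046
60–79: 14600 × 0.961 = 14031
80+: 15100 × 0.929 + 9400 × 0.318 = 14028 + 2989 = 17017
Net migration: 20–39 − 280 → 9420; 40–59 − 270 → 3776
Population now: 0–19=4952, 20–39=9420, 40–59=3776, 60–79=14031, 80+=17017
Period 2.
Births: 9420 × 0.503 = 4738  |  3776 × 0.191 = 721 ⇒ total 5459
20–39: 4952 × 0.951 = 4709
40–59: 9420 × 0.941 = 8864
60–79: 3776 × 0.961 = 3629
80+: 14031 × 0.929 + 17017 × 0.318 = 13035 + 5411 = 18446
Net migration: 20–39 − 280 → 4429; 40–59 − 270 → 8594
Population now: 0–19=5459, 20–39=4429, 40–59=8594, 60–79=3629, 80+=18446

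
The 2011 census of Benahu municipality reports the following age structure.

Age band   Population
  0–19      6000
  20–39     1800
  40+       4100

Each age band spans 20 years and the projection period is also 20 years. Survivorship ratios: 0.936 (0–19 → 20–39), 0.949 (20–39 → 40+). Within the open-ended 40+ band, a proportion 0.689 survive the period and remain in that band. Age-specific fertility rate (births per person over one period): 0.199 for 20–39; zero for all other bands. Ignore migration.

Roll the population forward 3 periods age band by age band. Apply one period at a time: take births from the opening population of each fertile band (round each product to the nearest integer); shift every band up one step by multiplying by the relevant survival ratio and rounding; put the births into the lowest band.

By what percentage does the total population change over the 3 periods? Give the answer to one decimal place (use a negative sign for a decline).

Call the bands 1 to 3, youngest first.
After projecting period 1:
Births: 1800 × 0.199 = 358
Band 2: 6000 × 0.936 = 5616
Band 3: 1800 × 0.949 + 4100 × 0.689 = 1708 + 2825 = 4533
End of period: [358, 5616, 4533]
After projecting period 2:
Births: 5616 × 0.199 = 1118
Band 2: 358 × 0.936 = 335
Band 3: 5616 × 0.949 + 4533 × 0.689 = 5330 + 3123 = 8453
End of period: [1118, 335, 8453]
After projecting period 3:
Births: 335 × 0.199 = 67
Band 2: 1118 × 0.936 = 1046
Band 3: 335 × 0.949 + 8453 × 0.689 = 318 + 5824 = 6142
End of period: [67, 1046, 6142]
Total: 11900 → 7255; change = -4645; percentage change = -39.0%

-39.0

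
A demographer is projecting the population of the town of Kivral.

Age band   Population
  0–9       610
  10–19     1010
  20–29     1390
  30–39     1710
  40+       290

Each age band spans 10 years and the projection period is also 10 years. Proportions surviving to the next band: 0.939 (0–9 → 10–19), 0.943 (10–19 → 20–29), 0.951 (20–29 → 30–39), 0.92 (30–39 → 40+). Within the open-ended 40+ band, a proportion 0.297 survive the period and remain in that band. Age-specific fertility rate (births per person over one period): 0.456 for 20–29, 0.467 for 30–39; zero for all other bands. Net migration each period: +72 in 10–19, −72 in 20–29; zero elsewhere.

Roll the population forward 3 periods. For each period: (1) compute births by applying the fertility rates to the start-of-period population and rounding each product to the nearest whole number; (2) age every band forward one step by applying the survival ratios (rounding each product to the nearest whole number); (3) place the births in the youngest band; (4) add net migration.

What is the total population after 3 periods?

Let band 1 be 0–9 through band 5 = 40+.
After projecting period 1:
Births: 1390 × 0.456 = 634 ; 1710 × 0.467 = 799 — total 1433
Band 2: 610 × 0.939 = 573
Band 3: 1010 × 0.943 = 952
Band 4: 1390 × 0.951 = 1322
Band 5: 1710 × 0.92 + 290 × 0.297 = 1573 + 86 = 1659
Net migration: Band 2 + 72 → 645; Band 3 − 72 → 880
→ [1433, 645, 880, 1322, 1659]
After projecting period 2:
Births: 880 × 0.456 = 401 ; 1322 × 0.467 = 617 — total 1018
Band 2: 1433 × 0.939 = 1346
Band 3: 645 × 0.943 = 608
Band 4: 880 × 0.951 = 837
Band 5: 1322 × 0.92 + 1659 × 0.297 = 1216 + 493 = 1709
Net migration: Band 2 + 72 → 1418; Band 3 − 72 → 536
→ [1018, 1418, 536, 837, 1709]
After projecting period 3:
Births: 536 × 0.456 = 244 ; 837 × 0.467 = 391 — total 635
Band 2: 1018 × 0.939 = 956
Band 3: 1418 × 0.943 = 1337
Band 4: 536 × 0.951 = 510
Band 5: 837 × 0.92 + 1709 × 0.297 = 770 + 508 = 1278
Net migration: Band 2 + 72 → 1028; Band 3 − 72 → 1265
→ [635, 1028, 1265, 510, 1278]
Total after period 3: 635 + 1028 + 1265 + 510 + 1278 = 4716

4716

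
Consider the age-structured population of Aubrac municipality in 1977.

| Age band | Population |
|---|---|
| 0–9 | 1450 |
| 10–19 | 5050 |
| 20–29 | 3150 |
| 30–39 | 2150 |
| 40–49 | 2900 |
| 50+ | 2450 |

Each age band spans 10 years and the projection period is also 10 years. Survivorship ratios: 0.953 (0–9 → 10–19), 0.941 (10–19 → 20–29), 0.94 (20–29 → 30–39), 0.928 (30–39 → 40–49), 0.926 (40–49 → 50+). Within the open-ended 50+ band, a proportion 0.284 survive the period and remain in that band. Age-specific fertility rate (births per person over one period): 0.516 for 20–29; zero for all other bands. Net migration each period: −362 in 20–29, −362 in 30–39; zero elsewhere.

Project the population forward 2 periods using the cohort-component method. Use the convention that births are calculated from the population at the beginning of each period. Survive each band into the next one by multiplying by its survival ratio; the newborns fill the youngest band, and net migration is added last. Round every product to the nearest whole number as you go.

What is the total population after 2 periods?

13736

[period 1]
Births: 3150 × 0.516 = 1625
10–19: 1450 × 0.953 = 1382
20–29: 5050 × 0.941 = 4752
30–39: 3150 × 0.94 = 2961
40–49: 2150 × 0.928 = 1995
50+: 2900 × 0.926 + 2450 × 0.284 = 2685 + 696 = 3381
Net migration: 20–29 − 362 → 4390; 30–39 − 362 → 2599
→ [1625, 1382, 4390, 2599, 1995, 3381]
[period 2]
Births: 4390 × 0.516 = 2265
10–19: 1625 × 0.953 = 1549
20–29: 1382 × 0.941 = 1300
30–39: 4390 × 0.94 = 4127
40–49: 2599 × 0.928 = 2412
50+: 1995 × 0.926 + 3381 × 0.284 = 1847 + 960 = 2807
Net migration: 20–29 − 362 → 938; 30–39 − 362 → 3765
→ [2265, 1549, 938, 3765, 2412, 2807]
Total after period 2: 2265 + 1549 + 938 + 3765 + 2412 + 2807 = 13736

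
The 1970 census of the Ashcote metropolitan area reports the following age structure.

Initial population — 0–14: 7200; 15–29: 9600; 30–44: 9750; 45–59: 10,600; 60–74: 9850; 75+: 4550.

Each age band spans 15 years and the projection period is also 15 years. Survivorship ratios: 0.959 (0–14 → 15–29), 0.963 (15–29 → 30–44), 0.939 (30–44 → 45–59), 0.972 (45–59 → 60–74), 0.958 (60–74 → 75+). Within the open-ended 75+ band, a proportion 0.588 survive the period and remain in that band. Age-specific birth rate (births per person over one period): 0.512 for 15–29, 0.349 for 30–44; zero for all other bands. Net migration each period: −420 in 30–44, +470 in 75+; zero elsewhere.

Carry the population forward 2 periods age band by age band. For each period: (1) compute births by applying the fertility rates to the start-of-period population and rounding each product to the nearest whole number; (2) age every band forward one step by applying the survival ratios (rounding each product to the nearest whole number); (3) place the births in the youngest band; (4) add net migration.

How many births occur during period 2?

6615

(Groups numbered youngest = 1 to oldest = 6.)
Period 1:
Births: 9600 * 0.512 = 4915  |  9750 * 0.349 = 3403 ⇒ total 8318
Group 2: 7200 * 0.959 = 6905
Group 3: 9600 * 0.963 = 9245
Group 4: 9750 * 0.939 = 9155
Group 5: 10600 * 0.972 = 10303
Group 6: 9850 * 0.958 + 4550 * 0.588 = 9436 + 2675 = 12111
Net migration: Group 3 − 420 → 8825; Group 6 + 470 → 12581
End of period: [8318, 6905, 8825, 9155, 10303, 12581]
Period 2:
Births: 6905 * 0.512 = 3535  |  8825 * 0.349 = 3080 ⇒ total 6615
Group 2: 8318 * 0.959 = 7977
Group 3: 6905 * 0.963 = 6650
Group 4: 8825 * 0.939 = 8287
Group 5: 9155 * 0.972 = 8899
Group 6: 10303 * 0.958 + 12581 * 0.588 = 9870 + 7398 = 17268
Net migration: Group 3 − 420 → 6230; Group 6 + 470 → 17738
End of period: [6615, 7977, 6230, 8287, 8899, 17738]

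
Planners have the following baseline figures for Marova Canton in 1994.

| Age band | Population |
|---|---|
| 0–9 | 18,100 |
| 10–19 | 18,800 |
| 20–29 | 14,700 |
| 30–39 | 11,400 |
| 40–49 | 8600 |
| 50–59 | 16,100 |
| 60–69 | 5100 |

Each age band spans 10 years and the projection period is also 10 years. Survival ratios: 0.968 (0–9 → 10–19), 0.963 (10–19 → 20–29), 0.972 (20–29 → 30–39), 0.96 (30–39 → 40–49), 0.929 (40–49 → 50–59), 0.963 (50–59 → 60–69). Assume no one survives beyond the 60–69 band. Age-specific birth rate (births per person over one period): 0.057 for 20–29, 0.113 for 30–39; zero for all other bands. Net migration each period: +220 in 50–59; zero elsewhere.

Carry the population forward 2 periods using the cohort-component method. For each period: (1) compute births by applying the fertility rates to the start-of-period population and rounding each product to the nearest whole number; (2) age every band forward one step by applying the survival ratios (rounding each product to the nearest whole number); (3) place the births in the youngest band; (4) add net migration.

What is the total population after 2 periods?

(Bands numbered youngest = 1 to oldest = 7.)
— Period 1 —
Births: 14700 × 0.057 = 838, 11400 × 0.113 = 1288 → total 2126
Band 2: 18100 × 0.968 = 17521
Band 3: 18800 × 0.963 = 18104
Band 4: 14700 × 0.972 = 14288
Band 5: 11400 × 0.96 = 10944
Band 6: 8600 × 0.929 = 7989
Band 7: 16100 × 0.963 = 15504
Net migration: Band 6 + 220 → 8209
End of period: [2126, 17521, 18104, 14288, 10944, 8209, 15504]
— Period 2 —
Births: 18104 × 0.057 = 1032, 14288 × 0.113 = 1615 → total 2647
Band 2: 2126 × 0.968 = 2058
Band 3: 17521 × 0.963 = 16873
Band 4: 18104 × 0.972 = 17597
Band 5: 14288 × 0.96 = 13716
Band 6: 10944 × 0.929 = 10167
Band 7: 8209 × 0.963 = 7905
Net migration: Band 6 + 220 → 10387
End of period: [2647, 2058, 16873, 17597, 13716, 10387, 7905]
Total after period 2: 2647 + 2058 + 16873 + 17597 + 13716 + 10387 + 7905 = 71183

71183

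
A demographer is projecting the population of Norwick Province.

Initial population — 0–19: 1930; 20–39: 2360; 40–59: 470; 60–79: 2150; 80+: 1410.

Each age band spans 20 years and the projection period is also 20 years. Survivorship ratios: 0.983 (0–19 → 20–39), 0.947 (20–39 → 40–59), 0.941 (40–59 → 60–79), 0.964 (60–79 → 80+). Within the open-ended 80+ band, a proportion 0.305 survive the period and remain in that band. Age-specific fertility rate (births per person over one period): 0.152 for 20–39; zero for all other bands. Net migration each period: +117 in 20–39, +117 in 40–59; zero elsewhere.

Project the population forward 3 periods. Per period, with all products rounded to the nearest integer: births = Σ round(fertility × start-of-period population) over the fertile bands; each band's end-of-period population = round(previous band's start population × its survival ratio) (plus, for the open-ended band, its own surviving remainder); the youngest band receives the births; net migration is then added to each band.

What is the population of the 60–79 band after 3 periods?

1905

Let group 1 be 0–19 through group 5 = 80+.
[period 1]
Births: 2360 × 0.152 = 359
Group 2: 1930 × 0.983 = 1897
Group 3: 2360 × 0.947 = 2235
Group 4: 470 × 0.941 = 442
Group 5: 2150 × 0.964 + 1410 × 0.305 = 2073 + 430 = 2503
Net migration: Group 2 + 117 → 2014; Group 3 + 117 → 2352
Giving 359 / 2014 / 2352 / 442 / 2503.
[period 2]
Births: 2014 × 0.152 = 306
Group 2: 359 × 0.983 = 353
Group 3: 2014 × 0.947 = 1907
Group 4: 2352 × 0.941 = 2213
Group 5: 442 × 0.964 + 2503 × 0.305 = 426 + 763 = 1189
Net migration: Group 2 + 117 → 470; Group 3 + 117 → 2024
Giving 306 / 470 / 2024 / 2213 / 1189.
[period 3]
Births: 470 × 0.152 = 71
Group 2: 306 × 0.983 = 301
Group 3: 470 × 0.947 = 445
Group 4: 2024 × 0.941 = 1905
Group 5: 2213 × 0.964 + 1189 × 0.305 = 2133 + 363 = 2496
Net migration: Group 2 + 117 → 418; Group 3 + 117 → 562
Giving 71 / 418 / 562 / 1905 / 2496.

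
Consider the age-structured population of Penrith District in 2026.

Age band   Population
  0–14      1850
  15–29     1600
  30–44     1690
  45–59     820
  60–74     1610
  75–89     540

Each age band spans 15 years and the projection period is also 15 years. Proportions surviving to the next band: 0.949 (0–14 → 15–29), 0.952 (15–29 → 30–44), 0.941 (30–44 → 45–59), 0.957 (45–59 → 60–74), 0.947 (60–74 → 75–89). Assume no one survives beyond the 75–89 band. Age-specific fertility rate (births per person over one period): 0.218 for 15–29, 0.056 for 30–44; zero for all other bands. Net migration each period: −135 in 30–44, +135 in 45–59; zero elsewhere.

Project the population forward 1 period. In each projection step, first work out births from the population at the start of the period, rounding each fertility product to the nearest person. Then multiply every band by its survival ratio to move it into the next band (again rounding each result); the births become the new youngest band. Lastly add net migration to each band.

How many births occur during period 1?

444

Numbering the bands 1..6 from youngest to oldest:
After projecting period 1:
Births: 1600 × 0.218 = 349  |  1690 × 0.056 = 95 → 444
Band 2: 1850 × 0.949 = 1756
Band 3: 1600 × 0.952 = 1523
Band 4: 1690 × 0.941 = 1590
Band 5: 820 × 0.957 = 785
Band 6: 1610 × 0.947 = 1525
Net migration: Band 3 − 135 → 1388; Band 4 + 135 → 1725
End of period: [444, 1756, 1388, 1725, 785, 1525]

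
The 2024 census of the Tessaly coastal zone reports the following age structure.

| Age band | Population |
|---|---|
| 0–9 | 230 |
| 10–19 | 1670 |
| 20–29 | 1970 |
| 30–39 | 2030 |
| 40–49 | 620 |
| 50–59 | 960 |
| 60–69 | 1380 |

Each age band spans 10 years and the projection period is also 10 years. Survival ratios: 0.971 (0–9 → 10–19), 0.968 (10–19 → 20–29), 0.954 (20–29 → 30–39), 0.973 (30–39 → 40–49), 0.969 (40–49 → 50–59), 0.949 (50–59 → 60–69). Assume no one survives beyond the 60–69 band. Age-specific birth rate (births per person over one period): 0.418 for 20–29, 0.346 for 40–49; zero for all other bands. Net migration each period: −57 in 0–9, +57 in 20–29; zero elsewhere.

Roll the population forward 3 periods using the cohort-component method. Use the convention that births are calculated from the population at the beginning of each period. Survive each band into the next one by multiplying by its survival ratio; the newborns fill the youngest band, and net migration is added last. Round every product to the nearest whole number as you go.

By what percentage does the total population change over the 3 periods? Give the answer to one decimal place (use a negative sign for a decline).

-5.7

After projecting period 1:
Births: 1970 × 0.418 = 823, 620 × 0.346 = 215 — total 1038
10–19: 230 × 0.971 = 223
20–29: 1670 × 0.968 = 1617
30–39: 1970 × 0.954 = 1879
40–49: 2030 × 0.973 = 1975
50–59: 620 × 0.969 = 601
60–69: 960 × 0.949 = 911
Net migration: 0–9 − 57 → 981; 20–29 + 57 → 1674
End of period: [981, 223, 1674, 1879, 1975, 601, 911]
After projecting period 2:
Births: 1674 × 0.418 = 700, 1975 × 0.346 = 683 — total 1383
10–19: 981 × 0.971 = 953
20–29: 223 × 0.968 = 216
30–39: 1674 × 0.954 = 1597
40–49: 1879 × 0.973 = 1828
50–59: 1975 × 0.969 = 1914
60–69: 601 × 0.949 = 570
Net migration: 0–9 − 57 → 1326; 20–29 + 57 → 273
End of period: [1326, 953, 273, 1597, 1828, 1914, 570]
After projecting period 3:
Births: 273 × 0.418 = 114, 1828 × 0.346 = 632 — total 746
10–19: 1326 × 0.971 = 1288
20–29: 953 × 0.968 = 923
30–39: 273 × 0.954 = 260
40–49: 1597 × 0.973 = 1554
50–59: 1828 × 0.969 = 1771
60–69: 1914 × 0.949 = 1816
Net migration: 0–9 − 57 → 689; 20–29 + 57 → 980
End of period: [689, 1288, 980, 260, 1554, 1771, 1816]
Total: 8860 → 8358; change = -502; percentage change = -5.7%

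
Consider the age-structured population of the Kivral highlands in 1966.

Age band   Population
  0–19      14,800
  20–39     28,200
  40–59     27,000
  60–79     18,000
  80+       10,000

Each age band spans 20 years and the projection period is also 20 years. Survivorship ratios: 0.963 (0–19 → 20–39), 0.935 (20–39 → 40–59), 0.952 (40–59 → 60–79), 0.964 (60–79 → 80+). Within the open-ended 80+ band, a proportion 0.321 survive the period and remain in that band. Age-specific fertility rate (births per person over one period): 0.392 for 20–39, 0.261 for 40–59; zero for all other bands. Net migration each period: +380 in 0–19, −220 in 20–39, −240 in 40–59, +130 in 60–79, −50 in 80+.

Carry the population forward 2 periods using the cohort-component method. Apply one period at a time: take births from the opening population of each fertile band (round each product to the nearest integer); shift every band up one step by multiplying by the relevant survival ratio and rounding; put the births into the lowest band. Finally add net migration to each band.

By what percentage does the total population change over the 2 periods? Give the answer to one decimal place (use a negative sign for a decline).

Numbering the bands 1..5 from youngest to oldest:
Period 1:
Births: 28200 × 0.392 = 11054, 27000 × 0.261 = 7047 — total 18101
Band 2: 14800 × 0.963 = 14252
Band 3: 28200 × 0.935 = 26367
Band 4: 27000 × 0.952 = 25704
Band 5: 18000 × 0.964 + 10000 × 0.321 = 17352 + 3210 = 20562
Net migration: Band 1 + 380 → 18481; Band 2 − 220 → 14032; Band 3 − 240 → 26127; Band 4 + 130 → 25834; Band 5 − 50 → 20512
End of period: [18481, 14032, 26127, 25834, 20512]
Period 2:
Births: 14032 × 0.392 = 5501, 26127 × 0.261 = 6819 — total 12320
Band 2: 18481 × 0.963 = 17797
Band 3: 14032 × 0.935 = 13120
Band 4: 26127 × 0.952 = 24873
Band 5: 25834 × 0.964 + 20512 × 0.321 = 24904 + 6584 = 31488
Net migration: Band 1 + 380 → 12700; Band 2 − 220 → 17577; Band 3 − 240 → 12880; Band 4 + 130 → 25003; Band 5 − 50 → 31438
End of period: [12700, 17577, 12880, 25003, 31438]
Total: 98000 → 99598; change = 1598; percentage change = 1.6%

1.6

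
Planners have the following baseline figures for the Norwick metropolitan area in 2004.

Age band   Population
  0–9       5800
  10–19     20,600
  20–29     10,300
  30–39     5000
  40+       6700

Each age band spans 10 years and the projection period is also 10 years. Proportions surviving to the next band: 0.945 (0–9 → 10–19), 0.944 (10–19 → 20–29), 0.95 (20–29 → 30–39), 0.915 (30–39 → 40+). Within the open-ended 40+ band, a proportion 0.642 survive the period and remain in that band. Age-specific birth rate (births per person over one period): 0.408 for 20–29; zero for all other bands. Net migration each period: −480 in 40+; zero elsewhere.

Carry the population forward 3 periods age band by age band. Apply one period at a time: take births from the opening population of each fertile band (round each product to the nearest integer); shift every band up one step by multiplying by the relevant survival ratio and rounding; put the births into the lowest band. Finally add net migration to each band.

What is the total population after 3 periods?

Call the bands 1 to 5, youngest first.
— Period 1 —
Births: 10300 × 0.408 = 4202
Band 2: 5800 × 0.945 = 5481
Band 3: 20600 × 0.944 = 19446
Band 4: 10300 × 0.95 = 9785
Band 5: 5000 × 0.915 + 6700 × 0.642 = 4575 + 4301 = 8876
Net migration: Band 5 − 480 → 8396
End of period: [4202, 5481, 19446, 9785, 8396]
— Period 2 —
Births: 19446 × 0.408 = 7934
Band 2: 4202 × 0.945 = 3971
Band 3: 5481 × 0.944 = 5174
Band 4: 19446 × 0.95 = 18474
Band 5: 9785 × 0.915 + 8396 × 0.642 = 8953 + 5390 = 14343
Net migration: Band 5 − 480 → 13863
End of period: [7934, 3971, 5174, 18474, 13863]
— Period 3 —
Births: 5174 × 0.408 = 2111
Band 2: 7934 × 0.945 = 7498
Band 3: 3971 × 0.944 = 3749
Band 4: 5174 × 0.95 = 4915
Band 5: 18474 × 0.915 + 13863 × 0.642 = 16904 + 8900 = 25804
Net migration: Band 5 − 480 → 25324
End of period: [2111, 7498, 3749, 4915, 25324]
Total after period 3: 2111 + 7498 + 3749 + 4915 + 25324 = 43597

43597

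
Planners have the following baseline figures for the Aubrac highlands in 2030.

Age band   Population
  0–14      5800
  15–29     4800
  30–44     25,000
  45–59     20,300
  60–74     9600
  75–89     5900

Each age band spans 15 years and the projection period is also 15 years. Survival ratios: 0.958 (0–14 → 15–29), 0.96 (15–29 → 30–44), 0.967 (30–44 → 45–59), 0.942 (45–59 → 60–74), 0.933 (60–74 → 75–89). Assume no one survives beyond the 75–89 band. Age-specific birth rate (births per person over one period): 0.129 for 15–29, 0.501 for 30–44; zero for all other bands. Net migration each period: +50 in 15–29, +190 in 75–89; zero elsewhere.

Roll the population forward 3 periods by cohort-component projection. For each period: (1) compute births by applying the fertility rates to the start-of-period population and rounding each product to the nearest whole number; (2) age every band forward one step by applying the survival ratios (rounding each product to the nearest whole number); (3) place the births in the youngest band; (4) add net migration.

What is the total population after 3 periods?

50257

[period 1]
Births: 4800 × 0.129 = 619 ; 25000 × 0.501 = 12525 ⇒ total 13144
15–29: 5800 × 0.958 = 5556
30–44: 4800 × 0.96 = 4608
45–59: 25000 × 0.967 = 24175
60–74: 20300 × 0.942 = 19123
75–89: 9600 × 0.933 = 8957
Net migration: 15–29 + 50 → 5606; 75–89 + 190 → 9147
End of period: [13144, 5606, 4608, 24175, 19123, 9147]
[period 2]
Births: 5606 × 0.129 = 723 ; 4608 × 0.501 = 2309 ⇒ total 3032
15–29: 13144 × 0.958 = 12592
30–44: 5606 × 0.96 = 5382
45–59: 4608 × 0.967 = 4456
60–74: 24175 × 0.942 = 22773
75–89: 19123 × 0.933 = 17842
Net migration: 15–29 + 50 → 12642; 75–89 + 190 → 18032
End of period: [3032, 12642, 5382, 4456, 22773, 18032]
[period 3]
Births: 12642 × 0.129 = 1631 ; 5382 × 0.501 = 2696 ⇒ total 4327
15–29: 3032 × 0.958 = 2905
30–44: 12642 × 0.96 = 12136
45–59: 5382 × 0.967 = 5204
60–74: 4456 × 0.942 = 4198
75–89: 22773 × 0.933 = 21247
Net migration: 15–29 + 50 → 2955; 75–89 + 190 → 21437
End of period: [4327, 2955, 12136, 5204, 4198, 21437]
Total after period 3: 4327 + 2955 + 12136 + 5204 + 4198 + 21437 = 50257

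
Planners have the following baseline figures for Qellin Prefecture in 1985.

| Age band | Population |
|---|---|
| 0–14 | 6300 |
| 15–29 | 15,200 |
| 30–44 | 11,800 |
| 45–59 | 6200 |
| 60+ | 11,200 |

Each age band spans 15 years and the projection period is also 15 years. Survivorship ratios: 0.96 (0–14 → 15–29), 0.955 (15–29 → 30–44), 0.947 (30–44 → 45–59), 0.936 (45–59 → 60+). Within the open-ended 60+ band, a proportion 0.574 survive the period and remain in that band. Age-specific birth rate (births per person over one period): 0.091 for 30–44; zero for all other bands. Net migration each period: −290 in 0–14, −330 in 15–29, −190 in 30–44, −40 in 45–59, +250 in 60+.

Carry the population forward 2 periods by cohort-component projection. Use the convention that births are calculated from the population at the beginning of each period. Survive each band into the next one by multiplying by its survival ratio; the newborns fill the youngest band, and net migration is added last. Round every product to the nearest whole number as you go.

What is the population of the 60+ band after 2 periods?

[period 1]
Births: 11800 × 0.091 = 1074
15–29: 6300 × 0.96 = 6048
30–44: 15200 × 0.955 = 14516
45–59: 11800 × 0.947 = 11175
60+: 6200 × 0.936 + 11200 × 0.574 = 5803 + 6429 = 12232
Net migration: 0–14 − 290 → 784; 15–29 − 330 → 5718; 30–44 − 190 → 14326; 45–59 − 40 → 11135; 60+ + 250 → 12482
Giving 784 / 5718 / 14326 / 11135 / 12482.
[period 2]
Births: 14326 × 0.091 = 1304
15–29: 784 × 0.96 = 753
30–44: 5718 × 0.955 = 5461
45–59: 14326 × 0.947 = 13567
60+: 11135 × 0.936 + 12482 × 0.574 = 10422 + 7165 = 17587
Net migration: 0–14 − 290 → 1014; 15–29 − 330 → 423; 30–44 − 190 → 5271; 45–59 − 40 → 13527; 60+ + 250 → 17837
Giving 1014 / 423 / 5271 / 13527 / 17837.

17837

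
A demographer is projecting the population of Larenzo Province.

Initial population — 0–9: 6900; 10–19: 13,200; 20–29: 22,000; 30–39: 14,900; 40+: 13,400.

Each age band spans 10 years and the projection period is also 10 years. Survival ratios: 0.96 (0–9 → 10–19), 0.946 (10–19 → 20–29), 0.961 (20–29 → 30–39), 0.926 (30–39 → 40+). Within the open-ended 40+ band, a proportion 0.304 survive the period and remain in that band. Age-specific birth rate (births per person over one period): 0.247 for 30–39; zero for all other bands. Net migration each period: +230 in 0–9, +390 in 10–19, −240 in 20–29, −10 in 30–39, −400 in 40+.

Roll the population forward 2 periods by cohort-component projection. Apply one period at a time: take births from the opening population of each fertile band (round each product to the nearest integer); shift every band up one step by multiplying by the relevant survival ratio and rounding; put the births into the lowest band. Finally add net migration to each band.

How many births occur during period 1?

Call the groups 1 to 5, youngest first.
After projecting period 1:
Births: 14900 × 0.247 = 3680
Group 2: 6900 × 0.96 = 6624
Group 3: 13200 × 0.946 = 12487
Group 4: 22000 × 0.961 = 21142
Group 5: 14900 × 0.926 + 13400 × 0.304 = 13797 + 4074 = 17871
Net migration: Group 1 + 230 → 3910; Group 2 + 390 → 7014; Group 3 − 240 → 12247; Group 4 − 10 → 21132; Group 5 − 400 → 17471
End of period: [3910, 7014, 12247, 21132, 17471]

3680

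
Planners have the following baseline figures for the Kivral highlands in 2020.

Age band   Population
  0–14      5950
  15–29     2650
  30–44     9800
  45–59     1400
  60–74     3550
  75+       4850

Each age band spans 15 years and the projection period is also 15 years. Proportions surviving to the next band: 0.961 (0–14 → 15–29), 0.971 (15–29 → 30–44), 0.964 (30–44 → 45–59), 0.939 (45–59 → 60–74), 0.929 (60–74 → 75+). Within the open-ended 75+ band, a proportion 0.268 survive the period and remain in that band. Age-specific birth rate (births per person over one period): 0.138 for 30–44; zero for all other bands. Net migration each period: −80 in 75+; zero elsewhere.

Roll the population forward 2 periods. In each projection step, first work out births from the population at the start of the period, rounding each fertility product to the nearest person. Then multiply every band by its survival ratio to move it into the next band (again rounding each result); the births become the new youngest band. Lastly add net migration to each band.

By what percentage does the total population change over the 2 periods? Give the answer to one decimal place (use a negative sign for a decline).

-25.9

After projecting period 1:
Births: 9800 × 0.138 = 1352
15–29: 5950 × 0.961 = 5718
30–44: 2650 × 0.971 = 2573
45–59: 9800 × 0.964 = 9447
60–74: 1400 × 0.939 = 1315
75+: 3550 × 0.929 + 4850 × 0.268 = 3298 + 1300 = 4598
Net migration: 75+ − 80 → 4518
→ [1352, 5718, 2573, 9447, 1315, 4518]
After projecting period 2:
Births: 2573 × 0.138 = 355
15–29: 1352 × 0.961 = 1299
30–44: 5718 × 0.971 = 5552
45–59: 2573 × 0.964 = 2480
60–74: 9447 × 0.939 = 8871
75+: 1315 × 0.929 + 4518 × 0.268 = 1222 + 1211 = 2433
Net migration: 75+ − 80 → 2353
→ [355, 1299, 5552, 2480, 8871, 2353]
Total: 28200 → 20910; change = -7290; percentage change = -25.9%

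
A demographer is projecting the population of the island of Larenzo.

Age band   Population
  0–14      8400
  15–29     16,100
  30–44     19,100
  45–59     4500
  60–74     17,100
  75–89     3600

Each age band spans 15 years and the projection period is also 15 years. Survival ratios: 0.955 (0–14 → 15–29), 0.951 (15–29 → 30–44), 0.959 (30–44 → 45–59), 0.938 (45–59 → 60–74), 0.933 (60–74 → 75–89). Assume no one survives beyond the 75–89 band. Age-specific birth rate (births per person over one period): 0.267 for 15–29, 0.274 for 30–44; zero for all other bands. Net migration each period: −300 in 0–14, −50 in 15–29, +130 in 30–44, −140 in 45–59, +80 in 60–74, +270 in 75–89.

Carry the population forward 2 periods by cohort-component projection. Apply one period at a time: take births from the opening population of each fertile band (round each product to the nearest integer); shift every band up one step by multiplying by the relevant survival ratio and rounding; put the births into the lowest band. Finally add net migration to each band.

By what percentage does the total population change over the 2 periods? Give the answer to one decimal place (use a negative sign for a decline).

(Groups numbered youngest = 1 to oldest = 6.)
[period 1]
Births: 16100 * 0.267 = 4299, 19100 * 0.274 = 5233 ⇒ total 9532
Group 2: 8400 * 0.955 = 8022
Group 3: 16100 * 0.951 = 15311
Group 4: 19100 * 0.959 = 18317
Group 5: 4500 * 0.938 = 4221
Group 6: 17100 * 0.933 = 15954
Net migration: Group 1 − 300 → 9232; Group 2 − 50 → 7972; Group 3 + 130 → 15441; Group 4 − 140 → 18177; Group 5 + 80 → 4301; Group 6 + 270 → 16224
End of period: [9232, 7972, 15441, 18177, 4301, 16224]
[period 2]
Births: 7972 * 0.267 = 2129, 15441 * 0.274 = 4231 ⇒ total 6360
Group 2: 9232 * 0.955 = 8817
Group 3: 7972 * 0.951 = 7581
Group 4: 15441 * 0.959 = 14808
Group 5: 18177 * 0.938 = 17050
Group 6: 4301 * 0.933 = 4013
Net migration: Group 1 − 300 → 6060; Group 2 − 50 → 8767; Group 3 + 130 → 7711; Group 4 − 140 → 14668; Group 5 + 80 → 17130; Group 6 + 270 → 4283
End of period: [6060, 8767, 7711, 14668, 17130, 4283]
Total: 68800 → 58619; change = -10181; percentage change = -14.8%

-14.8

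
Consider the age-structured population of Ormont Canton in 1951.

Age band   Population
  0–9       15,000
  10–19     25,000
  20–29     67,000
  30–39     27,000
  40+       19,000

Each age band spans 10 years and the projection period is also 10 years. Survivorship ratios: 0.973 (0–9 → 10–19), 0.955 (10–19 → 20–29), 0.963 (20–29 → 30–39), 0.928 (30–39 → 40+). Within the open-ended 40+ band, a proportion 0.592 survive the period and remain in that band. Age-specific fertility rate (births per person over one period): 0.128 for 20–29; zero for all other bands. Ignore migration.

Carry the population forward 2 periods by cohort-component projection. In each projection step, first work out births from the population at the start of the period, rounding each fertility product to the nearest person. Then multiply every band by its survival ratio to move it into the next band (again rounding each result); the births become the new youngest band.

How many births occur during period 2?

3056

(Bands numbered youngest = 1 to oldest = 5.)
After projecting period 1:
Births: 67000 × 0.128 = 8576
Band 2: 15000 × 0.973 = 14595
Band 3: 25000 × 0.955 = 23875
Band 4: 67000 × 0.963 = 64521
Band 5: 27000 × 0.928 + 19000 × 0.592 = 25056 + 11248 = 36304
End of period: [8576, 14595, 23875, 64521, 36304]
After projecting period 2:
Births: 23875 × 0.128 = 3056
Band 2: 8576 × 0.973 = 8344
Band 3: 14595 × 0.955 = 13938
Band 4: 23875 × 0.963 = 22992
Band 5: 64521 × 0.928 + 36304 × 0.592 = 59875 + 21492 = 81367
End of period: [3056, 8344, 13938, 22992, 81367]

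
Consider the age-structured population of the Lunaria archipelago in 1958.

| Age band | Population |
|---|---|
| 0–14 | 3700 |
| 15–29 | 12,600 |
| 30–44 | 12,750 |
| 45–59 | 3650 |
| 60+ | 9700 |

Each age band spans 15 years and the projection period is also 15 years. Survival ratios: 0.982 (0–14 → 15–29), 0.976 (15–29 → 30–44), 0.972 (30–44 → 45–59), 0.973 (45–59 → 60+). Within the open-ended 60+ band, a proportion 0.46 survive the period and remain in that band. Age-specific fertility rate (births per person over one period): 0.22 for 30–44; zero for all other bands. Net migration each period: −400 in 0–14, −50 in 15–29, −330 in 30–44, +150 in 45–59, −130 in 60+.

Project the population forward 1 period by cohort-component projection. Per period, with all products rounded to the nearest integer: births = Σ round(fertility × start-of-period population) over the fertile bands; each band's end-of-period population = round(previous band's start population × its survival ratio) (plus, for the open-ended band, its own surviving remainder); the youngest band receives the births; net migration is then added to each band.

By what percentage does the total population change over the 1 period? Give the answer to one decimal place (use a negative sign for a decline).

-9.5

After projecting period 1:
Births: 12750 × 0.22 = 2805
15–29: 3700 × 0.982 = 3633
30–44: 12600 × 0.976 = 12298
45–59: 12750 × 0.972 = 12393
60+: 3650 × 0.973 + 9700 × 0.46 = 3551 + 4462 = 8013
Net migration: 0–14 − 400 → 2405; 15–29 − 50 → 3583; 30–44 − 330 → 11968; 45–59 + 150 → 12543; 60+ − 130 → 7883
→ [2405, 3583, 11968, 12543, 7883]
Total: 42400 → 38382; change = -4018; percentage change = -9.5%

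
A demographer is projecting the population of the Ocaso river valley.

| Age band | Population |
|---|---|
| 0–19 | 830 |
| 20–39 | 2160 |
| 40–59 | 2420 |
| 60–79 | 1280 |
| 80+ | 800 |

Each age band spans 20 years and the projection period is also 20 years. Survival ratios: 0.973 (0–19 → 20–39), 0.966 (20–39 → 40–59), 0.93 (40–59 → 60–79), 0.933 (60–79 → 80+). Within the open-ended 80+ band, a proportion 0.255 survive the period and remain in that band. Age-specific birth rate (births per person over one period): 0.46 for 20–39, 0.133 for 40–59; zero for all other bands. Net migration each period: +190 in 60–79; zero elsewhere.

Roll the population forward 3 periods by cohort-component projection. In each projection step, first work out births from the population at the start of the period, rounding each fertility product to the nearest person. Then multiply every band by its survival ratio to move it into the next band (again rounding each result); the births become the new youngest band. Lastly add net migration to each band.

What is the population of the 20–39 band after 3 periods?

632

(Bands numbered youngest = 1 to oldest = 5.)
[period 1]
Births: 2160 * 0.46 = 994  |  2420 * 0.133 = 322 — total 1316
Band 2: 830 * 0.973 = 808
Band 3: 2160 * 0.966 = 2087
Band 4: 2420 * 0.93 = 2251
Band 5: 1280 * 0.933 + 800 * 0.255 = 1194 + 204 = 1398
Net migration: Band 4 + 190 → 2441
Giving 1316 / 808 / 2087 / 2441 / 1398.
[period 2]
Births: 808 * 0.46 = 372  |  2087 * 0.133 = 278 — total 650
Band 2: 1316 * 0.973 = 1280
Band 3: 808 * 0.966 = 781
Band 4: 2087 * 0.93 = 1941
Band 5: 2441 * 0.933 + 1398 * 0.255 = 2277 + 356 = 2633
Net migration: Band 4 + 190 → 2131
Giving 650 / 1280 / 781 / 2131 / 2633.
[period 3]
Births: 1280 * 0.46 = 589  |  781 * 0.133 = 104 — total 693
Band 2: 650 * 0.973 = 632
Band 3: 1280 * 0.966 = 1236
Band 4: 781 * 0.93 = 726
Band 5: 2131 * 0.933 + 2633 * 0.255 = 1988 + 671 = 2659
Net migration: Band 4 + 190 → 916
Giving 693 / 632 / 1236 / 916 / 2659.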